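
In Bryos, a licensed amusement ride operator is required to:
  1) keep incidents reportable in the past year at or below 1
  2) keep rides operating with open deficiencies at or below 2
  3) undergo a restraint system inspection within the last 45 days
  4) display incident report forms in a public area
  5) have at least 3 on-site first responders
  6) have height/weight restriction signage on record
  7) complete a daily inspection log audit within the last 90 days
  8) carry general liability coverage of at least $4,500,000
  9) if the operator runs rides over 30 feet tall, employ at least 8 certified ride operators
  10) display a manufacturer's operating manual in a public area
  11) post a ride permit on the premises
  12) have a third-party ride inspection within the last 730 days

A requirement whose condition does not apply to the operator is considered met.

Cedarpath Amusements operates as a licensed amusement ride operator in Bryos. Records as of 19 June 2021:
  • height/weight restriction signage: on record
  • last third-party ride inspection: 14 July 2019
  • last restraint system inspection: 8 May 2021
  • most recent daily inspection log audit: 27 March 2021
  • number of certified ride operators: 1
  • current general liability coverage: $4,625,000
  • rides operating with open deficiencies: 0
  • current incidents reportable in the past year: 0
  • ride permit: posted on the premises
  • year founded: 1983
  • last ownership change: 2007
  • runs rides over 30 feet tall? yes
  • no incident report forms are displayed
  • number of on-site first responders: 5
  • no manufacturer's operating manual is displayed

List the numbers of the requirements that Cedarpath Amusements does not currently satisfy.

4, 9, 10

1. incidents reportable in the past year 0 ≤ 1 → met
2. rides operating with open deficiencies 0 ≤ 2 → met
3. restraint system inspection 42 days ago vs limit 45 → met
4. incident report forms absent → not met
5. on-site first responders 5 ≥ 3 → met
6. height/weight restriction signage present → met
7. daily inspection log audit 84 days ago vs limit 90 → met
8. general liability coverage $4,625,000 ≥ $4,500,000 → met
9. condition 'runs rides over 30 feet tall' holds; certified ride operators 1 < 8 → not met
10. manufacturer's operating manual absent → not met
11. ride permit present → met
12. third-party ride inspection 706 days ago vs limit 730 → met
Not met: 4, 9, 10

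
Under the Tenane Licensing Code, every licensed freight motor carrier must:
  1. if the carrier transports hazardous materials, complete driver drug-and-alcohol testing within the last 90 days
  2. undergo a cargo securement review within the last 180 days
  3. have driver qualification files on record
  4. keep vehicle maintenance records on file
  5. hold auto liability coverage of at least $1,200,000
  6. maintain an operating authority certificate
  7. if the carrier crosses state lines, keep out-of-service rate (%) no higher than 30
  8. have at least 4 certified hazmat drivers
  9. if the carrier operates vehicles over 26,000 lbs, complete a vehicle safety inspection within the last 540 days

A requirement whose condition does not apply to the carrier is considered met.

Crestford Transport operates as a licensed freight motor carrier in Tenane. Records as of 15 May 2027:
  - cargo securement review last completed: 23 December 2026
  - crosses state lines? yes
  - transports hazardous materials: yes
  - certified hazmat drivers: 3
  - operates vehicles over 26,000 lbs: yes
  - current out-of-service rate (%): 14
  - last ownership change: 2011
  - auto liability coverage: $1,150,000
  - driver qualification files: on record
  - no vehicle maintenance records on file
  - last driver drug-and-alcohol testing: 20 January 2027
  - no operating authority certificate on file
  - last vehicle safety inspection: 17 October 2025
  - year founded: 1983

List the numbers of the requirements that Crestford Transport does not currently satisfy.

1, 4, 5, 6, 8, 9

1. condition 'transports hazardous materials' holds; driver drug-and-alcohol testing 115 days ago vs limit 90 → not met
2. cargo securement review 143 days ago vs limit 180 → met
3. driver qualification files present → met
4. vehicle maintenance records absent → not met
5. auto liability coverage $1,150,000 < $1,200,000 → not met
6. operating authority certificate absent → not met
7. condition 'crosses state lines' holds; out-of-service rate (%) 14 ≤ 30 → met
8. certified hazmat drivers 3 < 4 → not met
9. condition 'operates vehicles over 26,000 lbs' holds; vehicle safety inspection 575 days ago vs limit 540 → not met
Not met: 1, 4, 5, 6, 8, 9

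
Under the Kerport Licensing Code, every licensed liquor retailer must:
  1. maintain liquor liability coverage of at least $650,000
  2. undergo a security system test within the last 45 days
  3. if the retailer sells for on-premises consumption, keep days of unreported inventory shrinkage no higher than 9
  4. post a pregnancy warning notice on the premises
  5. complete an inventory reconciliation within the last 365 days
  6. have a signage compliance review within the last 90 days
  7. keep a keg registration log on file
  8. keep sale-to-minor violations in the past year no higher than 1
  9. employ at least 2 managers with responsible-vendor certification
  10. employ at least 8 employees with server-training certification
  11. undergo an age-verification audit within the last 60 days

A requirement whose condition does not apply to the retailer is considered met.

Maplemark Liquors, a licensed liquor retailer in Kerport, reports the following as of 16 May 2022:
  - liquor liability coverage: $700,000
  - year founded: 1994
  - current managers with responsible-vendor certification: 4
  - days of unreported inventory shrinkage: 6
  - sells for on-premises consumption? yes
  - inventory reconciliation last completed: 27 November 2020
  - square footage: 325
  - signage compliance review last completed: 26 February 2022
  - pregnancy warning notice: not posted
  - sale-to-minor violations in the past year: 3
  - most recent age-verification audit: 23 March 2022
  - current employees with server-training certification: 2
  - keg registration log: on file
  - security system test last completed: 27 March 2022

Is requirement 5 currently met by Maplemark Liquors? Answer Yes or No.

5. inventory reconciliation 535 days ago vs limit 365 → not met

No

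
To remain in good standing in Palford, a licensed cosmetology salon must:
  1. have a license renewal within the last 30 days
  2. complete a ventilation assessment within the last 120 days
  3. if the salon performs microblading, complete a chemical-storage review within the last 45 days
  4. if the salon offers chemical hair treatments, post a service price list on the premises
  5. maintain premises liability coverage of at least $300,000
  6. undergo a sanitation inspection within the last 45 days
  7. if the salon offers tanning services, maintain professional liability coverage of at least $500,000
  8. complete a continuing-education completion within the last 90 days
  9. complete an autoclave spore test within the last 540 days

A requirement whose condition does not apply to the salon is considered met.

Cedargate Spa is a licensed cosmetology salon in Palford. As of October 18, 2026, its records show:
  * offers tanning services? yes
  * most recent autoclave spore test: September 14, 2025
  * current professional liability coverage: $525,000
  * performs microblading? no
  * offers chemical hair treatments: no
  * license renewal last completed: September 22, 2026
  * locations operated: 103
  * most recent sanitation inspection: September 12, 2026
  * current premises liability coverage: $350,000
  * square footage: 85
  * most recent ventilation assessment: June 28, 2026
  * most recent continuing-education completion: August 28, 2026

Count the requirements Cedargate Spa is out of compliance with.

0

1. license renewal 26 days ago vs limit 30 → met
2. ventilation assessment 112 days ago vs limit 120 → met
3. condition 'performs microblading' does not hold → requirement n/a → met
4. condition 'offers chemical hair treatments' does not hold → requirement n/a → met
5. premises liability coverage $350,000 ≥ $300,000 → met
6. sanitation inspection 36 days ago vs limit 45 → met
7. condition 'offers tanning services' holds; professional liability coverage $525,000 ≥ $500,000 → met
8. continuing-education completion 51 days ago vs limit 90 → met
9. autoclave spore test 399 days ago vs limit 540 → met
Not met: 0 of 9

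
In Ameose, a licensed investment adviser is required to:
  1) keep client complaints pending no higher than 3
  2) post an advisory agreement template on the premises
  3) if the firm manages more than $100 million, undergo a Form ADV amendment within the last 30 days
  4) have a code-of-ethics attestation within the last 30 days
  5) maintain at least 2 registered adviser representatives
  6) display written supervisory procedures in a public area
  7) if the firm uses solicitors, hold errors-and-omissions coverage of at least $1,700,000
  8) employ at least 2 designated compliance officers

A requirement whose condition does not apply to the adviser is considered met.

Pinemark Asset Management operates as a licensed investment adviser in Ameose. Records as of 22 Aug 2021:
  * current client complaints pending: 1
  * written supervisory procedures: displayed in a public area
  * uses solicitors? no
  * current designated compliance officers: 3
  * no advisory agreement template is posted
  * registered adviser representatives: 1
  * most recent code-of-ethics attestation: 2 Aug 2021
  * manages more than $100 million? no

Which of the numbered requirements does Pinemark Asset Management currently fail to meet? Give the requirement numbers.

1. client complaints pending 1 ≤ 3 → met
2. advisory agreement template absent → not met
3. condition 'manages more than $100 million' does not hold → requirement n/a → met
4. code-of-ethics attestation 20 days ago vs limit 30 → met
5. registered adviser representatives 1 < 2 → not met
6. written supervisory procedures present → met
7. condition 'uses solicitors' does not hold → requirement n/a → met
8. designated compliance officers 3 ≥ 2 → met
Not met: 2, 5

2, 5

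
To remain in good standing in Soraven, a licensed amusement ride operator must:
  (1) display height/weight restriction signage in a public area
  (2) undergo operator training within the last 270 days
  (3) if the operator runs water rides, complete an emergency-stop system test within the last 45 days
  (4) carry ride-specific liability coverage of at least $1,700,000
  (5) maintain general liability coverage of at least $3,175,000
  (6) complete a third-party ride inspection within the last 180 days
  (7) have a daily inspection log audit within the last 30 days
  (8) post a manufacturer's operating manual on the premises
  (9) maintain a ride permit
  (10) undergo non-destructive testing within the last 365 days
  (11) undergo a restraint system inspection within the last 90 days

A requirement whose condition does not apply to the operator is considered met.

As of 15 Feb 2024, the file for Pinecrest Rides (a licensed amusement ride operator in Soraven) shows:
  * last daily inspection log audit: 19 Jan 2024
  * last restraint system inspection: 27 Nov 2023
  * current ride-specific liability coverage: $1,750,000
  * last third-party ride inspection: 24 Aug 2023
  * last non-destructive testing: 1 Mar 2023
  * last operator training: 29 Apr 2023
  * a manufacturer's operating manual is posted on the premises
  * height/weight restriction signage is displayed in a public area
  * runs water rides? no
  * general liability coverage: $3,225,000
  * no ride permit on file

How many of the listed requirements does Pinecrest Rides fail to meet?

2

1. height/weight restriction signage present → met
2. operator training 292 days ago vs limit 270 → not met
3. condition 'runs water rides' does not hold → requirement n/a → met
4. ride-specific liability coverage $1,750,000 ≥ $1,700,000 → met
5. general liability coverage $3,225,000 ≥ $3,175,000 → met
6. third-party ride inspection 175 days ago vs limit 180 → met
7. daily inspection log audit 27 days ago vs limit 30 → met
8. manufacturer's operating manual present → met
9. ride permit absent → not met
10. non-destructive testing 351 days ago vs limit 365 → met
11. restraint system inspection 80 days ago vs limit 90 → met
Not met: 2 of 11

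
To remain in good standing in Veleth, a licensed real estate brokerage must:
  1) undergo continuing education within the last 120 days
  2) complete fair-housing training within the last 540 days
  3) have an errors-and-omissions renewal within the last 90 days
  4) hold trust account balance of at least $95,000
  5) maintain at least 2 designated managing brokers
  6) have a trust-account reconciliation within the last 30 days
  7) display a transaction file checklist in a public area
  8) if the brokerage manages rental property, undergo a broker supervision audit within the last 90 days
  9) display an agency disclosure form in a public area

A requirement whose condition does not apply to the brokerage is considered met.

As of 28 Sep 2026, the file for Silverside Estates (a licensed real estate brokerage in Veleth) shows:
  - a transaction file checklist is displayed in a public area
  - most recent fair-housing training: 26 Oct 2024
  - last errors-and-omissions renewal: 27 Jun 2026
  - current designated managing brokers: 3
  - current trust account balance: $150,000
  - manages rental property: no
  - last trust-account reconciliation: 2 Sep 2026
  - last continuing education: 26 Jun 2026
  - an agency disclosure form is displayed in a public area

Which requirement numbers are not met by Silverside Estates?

1. continuing education 94 days ago vs limit 120 → met
2. fair-housing training 702 days ago vs limit 540 → not met
3. errors-and-omissions renewal 93 days ago vs limit 90 → not met
4. trust account balance $150,000 ≥ $95,000 → met
5. designated managing brokers 3 ≥ 2 → met
6. trust-account reconciliation 26 days ago vs limit 30 → met
7. transaction file checklist present → met
8. condition 'manages rental property' does not hold → requirement n/a → met
9. agency disclosure form present → met
Not met: 2, 3

2, 3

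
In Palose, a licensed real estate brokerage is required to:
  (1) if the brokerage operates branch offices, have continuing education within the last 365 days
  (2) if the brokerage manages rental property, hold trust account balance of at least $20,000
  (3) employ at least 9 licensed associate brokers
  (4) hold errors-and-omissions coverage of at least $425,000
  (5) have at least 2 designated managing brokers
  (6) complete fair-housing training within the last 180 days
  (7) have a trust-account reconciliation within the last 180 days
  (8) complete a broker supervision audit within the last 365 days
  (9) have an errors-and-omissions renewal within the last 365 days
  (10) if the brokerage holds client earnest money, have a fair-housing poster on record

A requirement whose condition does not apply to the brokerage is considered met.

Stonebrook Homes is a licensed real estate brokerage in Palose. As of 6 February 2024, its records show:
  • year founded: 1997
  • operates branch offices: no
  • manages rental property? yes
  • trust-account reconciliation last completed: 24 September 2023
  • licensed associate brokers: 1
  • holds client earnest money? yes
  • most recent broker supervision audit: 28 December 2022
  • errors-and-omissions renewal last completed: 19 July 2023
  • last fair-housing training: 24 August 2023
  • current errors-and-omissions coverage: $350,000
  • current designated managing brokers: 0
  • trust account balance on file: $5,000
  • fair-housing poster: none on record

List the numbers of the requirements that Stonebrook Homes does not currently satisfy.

1. condition 'operates branch offices' does not hold → requirement n/a → met
2. condition 'manages rental property' holds; trust account balance $5,000 < $20,000 → not met
3. licensed associate brokers 1 < 9 → not met
4. errors-and-omissions coverage $350,000 < $425,000 → not met
5. designated managing brokers 0 < 2 → not met
6. fair-housing training 166 days ago vs limit 180 → met
7. trust-account reconciliation 135 days ago vs limit 180 → met
8. broker supervision audit 405 days ago vs limit 365 → not met
9. errors-and-omissions renewal 202 days ago vs limit 365 → met
10. condition 'holds client earnest money' holds; fair-housing poster absent → not met
Not met: 2, 3, 4, 5, 8, 10

2, 3, 4, 5, 8, 10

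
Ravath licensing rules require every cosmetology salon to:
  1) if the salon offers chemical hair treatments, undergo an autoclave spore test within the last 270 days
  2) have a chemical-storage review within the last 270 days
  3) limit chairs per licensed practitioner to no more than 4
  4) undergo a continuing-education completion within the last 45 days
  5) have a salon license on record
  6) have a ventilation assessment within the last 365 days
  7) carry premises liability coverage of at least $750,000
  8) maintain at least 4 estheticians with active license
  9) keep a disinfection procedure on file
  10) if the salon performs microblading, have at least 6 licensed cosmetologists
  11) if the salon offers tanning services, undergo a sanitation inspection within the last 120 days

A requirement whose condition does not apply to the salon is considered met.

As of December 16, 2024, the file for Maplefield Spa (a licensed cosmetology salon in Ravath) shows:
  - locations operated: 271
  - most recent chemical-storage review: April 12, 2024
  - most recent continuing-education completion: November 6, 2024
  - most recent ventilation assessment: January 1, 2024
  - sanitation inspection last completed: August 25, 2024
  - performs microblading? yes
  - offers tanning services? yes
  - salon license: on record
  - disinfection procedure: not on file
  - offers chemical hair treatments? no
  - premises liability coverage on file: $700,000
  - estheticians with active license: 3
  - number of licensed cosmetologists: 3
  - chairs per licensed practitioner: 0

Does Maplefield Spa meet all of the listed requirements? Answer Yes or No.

1. condition 'offers chemical hair treatments' does not hold → requirement n/a → met
2. chemical-storage review 248 days ago vs limit 270 → met
3. chairs per licensed practitioner 0 ≤ 4 → met
4. continuing-education completion 40 days ago vs limit 45 → met
5. salon license present → met
6. ventilation assessment 350 days ago vs limit 365 → met
7. premises liability coverage $700,000 < $750,000 → not met
8. estheticians with active license 3 < 4 → not met
9. disinfection procedure absent → not met
10. condition 'performs microblading' holds; licensed cosmetologists 3 < 6 → not met
11. condition 'offers tanning services' holds; sanitation inspection 113 days ago vs limit 120 → met
Not met: 7, 8, 9, 10

No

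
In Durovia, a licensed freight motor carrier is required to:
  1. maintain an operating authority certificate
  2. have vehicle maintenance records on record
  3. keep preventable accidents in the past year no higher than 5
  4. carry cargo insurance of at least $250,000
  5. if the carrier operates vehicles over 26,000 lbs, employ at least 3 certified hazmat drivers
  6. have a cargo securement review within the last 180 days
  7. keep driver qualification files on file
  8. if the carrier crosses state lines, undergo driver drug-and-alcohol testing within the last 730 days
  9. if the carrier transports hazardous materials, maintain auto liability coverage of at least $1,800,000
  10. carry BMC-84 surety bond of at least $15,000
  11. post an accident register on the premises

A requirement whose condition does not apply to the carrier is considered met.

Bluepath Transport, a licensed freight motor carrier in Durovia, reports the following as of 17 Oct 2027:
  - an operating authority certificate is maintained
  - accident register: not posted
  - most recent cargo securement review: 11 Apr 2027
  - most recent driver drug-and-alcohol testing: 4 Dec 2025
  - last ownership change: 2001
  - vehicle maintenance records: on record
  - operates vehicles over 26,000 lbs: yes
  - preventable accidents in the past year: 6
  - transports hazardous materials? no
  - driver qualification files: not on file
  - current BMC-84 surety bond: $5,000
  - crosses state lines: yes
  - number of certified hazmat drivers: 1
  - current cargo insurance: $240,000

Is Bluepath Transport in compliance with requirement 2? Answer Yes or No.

2. vehicle maintenance records present → met

Yes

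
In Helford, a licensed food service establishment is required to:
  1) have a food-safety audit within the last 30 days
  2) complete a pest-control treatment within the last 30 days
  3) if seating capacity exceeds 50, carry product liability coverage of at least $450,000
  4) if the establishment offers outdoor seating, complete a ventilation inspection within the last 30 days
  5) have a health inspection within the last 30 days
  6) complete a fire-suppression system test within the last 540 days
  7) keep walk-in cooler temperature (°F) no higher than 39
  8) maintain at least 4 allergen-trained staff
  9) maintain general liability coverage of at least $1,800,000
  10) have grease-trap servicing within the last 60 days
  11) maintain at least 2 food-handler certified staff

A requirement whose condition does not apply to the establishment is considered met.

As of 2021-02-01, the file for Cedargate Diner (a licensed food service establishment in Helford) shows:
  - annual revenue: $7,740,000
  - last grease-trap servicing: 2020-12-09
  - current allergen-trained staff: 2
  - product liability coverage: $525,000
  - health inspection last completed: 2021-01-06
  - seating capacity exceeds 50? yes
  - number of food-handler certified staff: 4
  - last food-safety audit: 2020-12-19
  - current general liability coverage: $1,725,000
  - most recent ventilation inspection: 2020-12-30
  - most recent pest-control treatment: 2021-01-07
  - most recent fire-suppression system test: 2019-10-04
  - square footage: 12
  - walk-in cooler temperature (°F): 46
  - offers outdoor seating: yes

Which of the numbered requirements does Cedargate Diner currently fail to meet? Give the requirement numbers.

1. food-safety audit 44 days ago vs limit 30 → not met
2. pest-control treatment 25 days ago vs limit 30 → met
3. condition 'seating capacity exceeds 50' holds; product liability coverage $525,000 ≥ $450,000 → met
4. condition 'offers outdoor seating' holds; ventilation inspection 33 days ago vs limit 30 → not met
5. health inspection 26 days ago vs limit 30 → met
6. fire-suppression system test 486 days ago vs limit 540 → met
7. walk-in cooler temperature (°F) 46 > 39 → not met
8. allergen-trained staff 2 < 4 → not met
9. general liability coverage $1,725,000 < $1,800,000 → not met
10. grease-trap servicing 54 days ago vs limit 60 → met
11. food-handler certified staff 4 ≥ 2 → met
Not met: 1, 4, 7, 8, 9

1, 4, 7, 8, 9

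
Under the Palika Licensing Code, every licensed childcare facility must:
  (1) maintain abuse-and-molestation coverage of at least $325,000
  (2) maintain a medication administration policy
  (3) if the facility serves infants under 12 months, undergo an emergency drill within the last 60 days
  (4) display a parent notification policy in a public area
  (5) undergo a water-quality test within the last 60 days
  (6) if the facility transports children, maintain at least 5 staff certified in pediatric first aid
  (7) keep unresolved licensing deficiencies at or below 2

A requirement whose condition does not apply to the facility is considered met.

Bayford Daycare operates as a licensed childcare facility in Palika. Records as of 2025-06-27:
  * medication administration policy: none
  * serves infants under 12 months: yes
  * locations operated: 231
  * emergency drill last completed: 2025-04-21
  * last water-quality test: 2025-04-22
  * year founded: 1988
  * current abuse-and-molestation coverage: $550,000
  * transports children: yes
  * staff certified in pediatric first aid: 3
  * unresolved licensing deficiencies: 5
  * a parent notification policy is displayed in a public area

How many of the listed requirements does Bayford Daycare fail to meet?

1. abuse-and-molestation coverage $550,000 ≥ $325,000 → met
2. medication administration policy absent → not met
3. condition 'serves infants under 12 months' holds; emergency drill 67 days ago vs limit 60 → not met
4. parent notification policy present → met
5. water-quality test 66 days ago vs limit 60 → not met
6. condition 'transports children' holds; staff certified in pediatric first aid 3 < 5 → not met
7. unresolved licensing deficiencies 5 > 2 → not met
Not met: 5 of 7

5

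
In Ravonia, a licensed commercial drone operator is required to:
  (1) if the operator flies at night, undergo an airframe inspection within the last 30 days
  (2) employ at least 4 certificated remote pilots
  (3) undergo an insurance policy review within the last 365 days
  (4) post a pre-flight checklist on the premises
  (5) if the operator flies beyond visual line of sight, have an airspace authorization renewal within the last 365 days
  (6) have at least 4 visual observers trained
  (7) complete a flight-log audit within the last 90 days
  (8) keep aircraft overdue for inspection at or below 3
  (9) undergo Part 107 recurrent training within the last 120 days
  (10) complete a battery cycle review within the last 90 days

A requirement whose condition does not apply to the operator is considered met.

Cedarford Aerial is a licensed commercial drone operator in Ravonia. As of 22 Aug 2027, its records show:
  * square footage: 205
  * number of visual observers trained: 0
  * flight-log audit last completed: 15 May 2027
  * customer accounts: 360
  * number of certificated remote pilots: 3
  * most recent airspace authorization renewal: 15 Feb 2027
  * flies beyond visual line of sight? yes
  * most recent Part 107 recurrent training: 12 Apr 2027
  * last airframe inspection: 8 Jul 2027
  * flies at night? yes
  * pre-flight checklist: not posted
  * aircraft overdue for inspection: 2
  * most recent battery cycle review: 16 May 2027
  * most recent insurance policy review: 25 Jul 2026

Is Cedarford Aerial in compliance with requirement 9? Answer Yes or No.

No

9. Part 107 recurrent training 132 days ago vs limit 120 → not met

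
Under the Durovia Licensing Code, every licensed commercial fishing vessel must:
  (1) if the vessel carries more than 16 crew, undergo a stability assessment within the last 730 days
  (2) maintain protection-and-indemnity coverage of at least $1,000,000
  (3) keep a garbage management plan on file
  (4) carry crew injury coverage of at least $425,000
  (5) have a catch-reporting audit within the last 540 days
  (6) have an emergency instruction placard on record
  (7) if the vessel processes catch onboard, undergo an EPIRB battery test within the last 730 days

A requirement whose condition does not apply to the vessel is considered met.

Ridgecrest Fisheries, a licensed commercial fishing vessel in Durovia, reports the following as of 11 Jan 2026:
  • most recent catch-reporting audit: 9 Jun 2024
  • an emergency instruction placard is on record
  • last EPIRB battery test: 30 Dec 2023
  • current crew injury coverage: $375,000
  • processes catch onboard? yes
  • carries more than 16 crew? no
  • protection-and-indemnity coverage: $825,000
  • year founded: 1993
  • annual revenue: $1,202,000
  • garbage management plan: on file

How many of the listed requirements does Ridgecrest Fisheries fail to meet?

1. condition 'carries more than 16 crew' does not hold → requirement n/a → met
2. protection-and-indemnity coverage $825,000 < $1,000,000 → not met
3. garbage management plan present → met
4. crew injury coverage $375,000 < $425,000 → not met
5. catch-reporting audit 581 days ago vs limit 540 → not met
6. emergency instruction placard present → met
7. condition 'processes catch onboard' holds; EPIRB battery test 743 days ago vs limit 730 → not met
Not met: 4 of 7

4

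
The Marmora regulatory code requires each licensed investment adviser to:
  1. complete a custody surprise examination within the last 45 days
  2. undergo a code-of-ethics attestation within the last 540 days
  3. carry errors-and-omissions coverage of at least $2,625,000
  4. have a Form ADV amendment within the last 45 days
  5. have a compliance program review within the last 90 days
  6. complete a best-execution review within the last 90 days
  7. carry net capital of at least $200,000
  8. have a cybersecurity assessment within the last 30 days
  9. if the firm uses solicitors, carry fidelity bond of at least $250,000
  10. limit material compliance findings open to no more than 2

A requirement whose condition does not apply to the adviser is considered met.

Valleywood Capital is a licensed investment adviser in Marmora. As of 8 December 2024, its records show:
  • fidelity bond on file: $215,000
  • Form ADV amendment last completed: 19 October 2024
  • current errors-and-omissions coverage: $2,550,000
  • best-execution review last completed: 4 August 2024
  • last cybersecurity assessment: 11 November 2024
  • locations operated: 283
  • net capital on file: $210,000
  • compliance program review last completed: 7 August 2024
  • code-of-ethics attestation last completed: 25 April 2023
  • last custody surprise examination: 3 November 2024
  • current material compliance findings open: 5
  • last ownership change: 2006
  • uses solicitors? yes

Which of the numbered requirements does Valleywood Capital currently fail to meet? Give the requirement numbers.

1. custody surprise examination 35 days ago vs limit 45 → met
2. code-of-ethics attestation 593 days ago vs limit 540 → not met
3. errors-and-omissions coverage $2,550,000 < $2,625,000 → not met
4. Form ADV amendment 50 days ago vs limit 45 → not met
5. compliance program review 123 days ago vs limit 90 → not met
6. best-execution review 126 days ago vs limit 90 → not met
7. net capital $210,000 ≥ $200,000 → met
8. cybersecurity assessment 27 days ago vs limit 30 → met
9. condition 'uses solicitors' holds; fidelity bond $215,000 < $250,000 → not met
10. material compliance findings open 5 > 2 → not met
Not met: 2, 3, 4, 5, 6, 9, 10

2, 3, 4, 5, 6, 9, 10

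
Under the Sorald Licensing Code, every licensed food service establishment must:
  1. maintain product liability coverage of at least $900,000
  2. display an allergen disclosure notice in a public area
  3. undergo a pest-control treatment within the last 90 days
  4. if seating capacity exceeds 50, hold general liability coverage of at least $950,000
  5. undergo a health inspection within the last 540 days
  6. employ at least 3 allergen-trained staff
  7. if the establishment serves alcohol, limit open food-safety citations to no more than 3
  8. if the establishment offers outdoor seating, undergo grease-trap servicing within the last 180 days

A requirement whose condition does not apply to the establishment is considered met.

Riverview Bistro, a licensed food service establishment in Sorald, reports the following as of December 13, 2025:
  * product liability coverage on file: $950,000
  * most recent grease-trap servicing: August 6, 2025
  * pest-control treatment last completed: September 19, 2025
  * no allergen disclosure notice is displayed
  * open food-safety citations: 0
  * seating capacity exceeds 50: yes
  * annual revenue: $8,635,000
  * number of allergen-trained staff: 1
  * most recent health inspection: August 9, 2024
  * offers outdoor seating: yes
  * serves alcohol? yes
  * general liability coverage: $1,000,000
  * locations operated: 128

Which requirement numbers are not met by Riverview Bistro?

2, 6

1. product liability coverage $950,000 ≥ $900,000 → met
2. allergen disclosure notice absent → not met
3. pest-control treatment 85 days ago vs limit 90 → met
4. condition 'seating capacity exceeds 50' holds; general liability coverage $1,000,000 ≥ $950,000 → met
5. health inspection 491 days ago vs limit 540 → met
6. allergen-trained staff 1 < 3 → not met
7. condition 'serves alcohol' holds; open food-safety citations 0 ≤ 3 → met
8. condition 'offers outdoor seating' holds; grease-trap servicing 129 days ago vs limit 180 → met
Not met: 2, 6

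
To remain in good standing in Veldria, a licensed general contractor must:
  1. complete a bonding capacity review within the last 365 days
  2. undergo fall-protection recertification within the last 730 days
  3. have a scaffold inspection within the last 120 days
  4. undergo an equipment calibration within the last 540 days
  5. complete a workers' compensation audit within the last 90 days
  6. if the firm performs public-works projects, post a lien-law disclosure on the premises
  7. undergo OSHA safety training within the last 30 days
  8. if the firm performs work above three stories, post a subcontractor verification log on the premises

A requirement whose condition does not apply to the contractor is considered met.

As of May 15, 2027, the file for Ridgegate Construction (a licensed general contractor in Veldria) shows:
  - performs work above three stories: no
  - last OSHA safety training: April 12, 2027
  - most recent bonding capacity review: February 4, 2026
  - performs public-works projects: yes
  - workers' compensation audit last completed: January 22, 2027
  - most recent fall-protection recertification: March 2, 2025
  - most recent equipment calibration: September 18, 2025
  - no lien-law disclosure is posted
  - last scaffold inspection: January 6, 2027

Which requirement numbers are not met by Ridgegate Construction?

1, 2, 3, 4, 5, 6, 7

1. bonding capacity review 465 days ago vs limit 365 → not met
2. fall-protection recertification 804 days ago vs limit 730 → not met
3. scaffold inspection 129 days ago vs limit 120 → not met
4. equipment calibration 604 days ago vs limit 540 → not met
5. workers' compensation audit 113 days ago vs limit 90 → not met
6. condition 'performs public-works projects' holds; lien-law disclosure absent → not met
7. OSHA safety training 33 days ago vs limit 30 → not met
8. condition 'performs work above three stories' does not hold → requirement n/a → met
Not met: 1, 2, 3, 4, 5, 6, 7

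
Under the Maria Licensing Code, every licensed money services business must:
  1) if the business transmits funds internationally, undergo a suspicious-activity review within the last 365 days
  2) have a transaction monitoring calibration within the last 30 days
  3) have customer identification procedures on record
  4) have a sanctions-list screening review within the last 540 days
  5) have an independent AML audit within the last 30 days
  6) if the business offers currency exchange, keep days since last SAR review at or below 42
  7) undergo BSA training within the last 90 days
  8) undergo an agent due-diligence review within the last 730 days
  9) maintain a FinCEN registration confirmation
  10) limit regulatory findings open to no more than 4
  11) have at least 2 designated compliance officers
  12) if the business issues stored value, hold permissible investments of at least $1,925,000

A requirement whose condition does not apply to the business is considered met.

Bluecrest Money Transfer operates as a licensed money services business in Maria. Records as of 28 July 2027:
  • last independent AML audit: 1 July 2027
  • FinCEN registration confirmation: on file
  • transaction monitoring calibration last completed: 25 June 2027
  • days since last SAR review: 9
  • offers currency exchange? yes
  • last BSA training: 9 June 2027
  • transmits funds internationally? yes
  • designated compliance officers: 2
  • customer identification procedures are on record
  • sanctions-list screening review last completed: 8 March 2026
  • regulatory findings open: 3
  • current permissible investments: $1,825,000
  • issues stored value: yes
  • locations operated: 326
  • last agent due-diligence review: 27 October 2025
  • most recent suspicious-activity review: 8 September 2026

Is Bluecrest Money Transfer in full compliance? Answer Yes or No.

1. condition 'transmits funds internationally' holds; suspicious-activity review 323 days ago vs limit 365 → met
2. transaction monitoring calibration 33 days ago vs limit 30 → not met
3. customer identification procedures present → met
4. sanctions-list screening review 507 days ago vs limit 540 → met
5. independent AML audit 27 days ago vs limit 30 → met
6. condition 'offers currency exchange' holds; days since last SAR review 9 ≤ 42 → met
7. BSA training 49 days ago vs limit 90 → met
8. agent due-diligence review 639 days ago vs limit 730 → met
9. FinCEN registration confirmation present → met
10. regulatory findings open 3 ≤ 4 → met
11. designated compliance officers 2 ≥ 2 → met
12. condition 'issues stored value' holds; permissible investments $1,825,000 < $1,925,000 → not met
Not met: 2, 12

No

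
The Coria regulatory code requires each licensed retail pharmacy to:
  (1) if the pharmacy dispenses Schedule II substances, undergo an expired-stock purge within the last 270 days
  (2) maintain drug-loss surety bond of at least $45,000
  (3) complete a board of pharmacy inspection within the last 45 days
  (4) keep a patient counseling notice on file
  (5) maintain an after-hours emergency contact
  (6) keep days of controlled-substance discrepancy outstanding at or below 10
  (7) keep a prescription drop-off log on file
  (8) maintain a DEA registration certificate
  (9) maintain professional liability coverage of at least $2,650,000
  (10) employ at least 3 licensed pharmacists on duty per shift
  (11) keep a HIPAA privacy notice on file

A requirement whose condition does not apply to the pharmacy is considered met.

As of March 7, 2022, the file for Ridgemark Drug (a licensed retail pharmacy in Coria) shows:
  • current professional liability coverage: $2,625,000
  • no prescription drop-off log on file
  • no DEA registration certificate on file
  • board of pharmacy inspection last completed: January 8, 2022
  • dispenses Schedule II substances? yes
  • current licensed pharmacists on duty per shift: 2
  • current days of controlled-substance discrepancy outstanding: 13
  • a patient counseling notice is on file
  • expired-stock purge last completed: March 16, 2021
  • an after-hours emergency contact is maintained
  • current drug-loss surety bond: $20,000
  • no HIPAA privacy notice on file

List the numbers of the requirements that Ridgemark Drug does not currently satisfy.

1. condition 'dispenses Schedule II substances' holds; expired-stock purge 356 days ago vs limit 270 → not met
2. drug-loss surety bond $20,000 < $45,000 → not met
3. board of pharmacy inspection 58 days ago vs limit 45 → not met
4. patient counseling notice present → met
5. after-hours emergency contact present → met
6. days of controlled-substance discrepancy outstanding 13 > 10 → not met
7. prescription drop-off log absent → not met
8. DEA registration certificate absent → not met
9. professional liability coverage $2,625,000 < $2,650,000 → not met
10. licensed pharmacists on duty per shift 2 < 3 → not met
11. HIPAA privacy notice absent → not met
Not met: 1, 2, 3, 6, 7, 8, 9, 10, 11

1, 2, 3, 6, 7, 8, 9, 10, 11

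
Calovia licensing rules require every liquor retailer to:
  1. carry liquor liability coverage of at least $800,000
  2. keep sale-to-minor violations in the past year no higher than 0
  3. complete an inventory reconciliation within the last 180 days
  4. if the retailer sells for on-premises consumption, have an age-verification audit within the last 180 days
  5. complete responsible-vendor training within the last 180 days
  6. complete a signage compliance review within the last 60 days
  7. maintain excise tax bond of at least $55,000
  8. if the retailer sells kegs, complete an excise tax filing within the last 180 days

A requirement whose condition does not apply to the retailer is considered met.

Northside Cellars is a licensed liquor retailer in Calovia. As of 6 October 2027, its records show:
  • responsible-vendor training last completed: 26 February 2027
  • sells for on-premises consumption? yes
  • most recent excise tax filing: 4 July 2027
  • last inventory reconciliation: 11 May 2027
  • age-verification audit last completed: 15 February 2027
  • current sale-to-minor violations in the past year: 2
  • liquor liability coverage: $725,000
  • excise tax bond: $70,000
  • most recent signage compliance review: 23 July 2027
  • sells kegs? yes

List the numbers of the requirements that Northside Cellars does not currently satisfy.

1, 2, 4, 5, 6

1. liquor liability coverage $725,000 < $800,000 → not met
2. sale-to-minor violations in the past year 2 > 0 → not met
3. inventory reconciliation 148 days ago vs limit 180 → met
4. condition 'sells for on-premises consumption' holds; age-verification audit 233 days ago vs limit 180 → not met
5. responsible-vendor training 222 days ago vs limit 180 → not met
6. signage compliance review 75 days ago vs limit 60 → not met
7. excise tax bond $70,000 ≥ $55,000 → met
8. condition 'sells kegs' holds; excise tax filing 94 days ago vs limit 180 → met
Not met: 1, 2, 4, 5, 6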